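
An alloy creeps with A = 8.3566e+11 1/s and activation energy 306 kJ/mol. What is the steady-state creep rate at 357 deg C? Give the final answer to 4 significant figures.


rate = A * exp(-Q / (R*T))
T = 357 + 273.15 = 630.15 K
rate = 8.3566e+11 * exp(-306e3 / (8.314 * 630.15))
rate = 3.598e-14 1/s


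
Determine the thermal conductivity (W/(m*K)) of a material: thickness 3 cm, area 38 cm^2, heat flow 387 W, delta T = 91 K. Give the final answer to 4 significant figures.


k = Q*L / (A*dT)
L = 0.03 m, A = 3.8e-03 m^2
k = 387 * 0.03 / (3.8e-03 * 91)
k = 33.57 W/(m*K)


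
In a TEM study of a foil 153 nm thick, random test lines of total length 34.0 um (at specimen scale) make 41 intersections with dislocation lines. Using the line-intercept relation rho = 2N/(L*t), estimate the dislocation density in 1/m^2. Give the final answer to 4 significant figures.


rho = 2N / (L * t)
L = 34.0 um = 3.4e-05 m, t = 153 nm = 1.53e-07 m
rho = 2 * 41 / (3.4e-05 * 1.53e-07)
rho = 1.576e+13 1/m^2


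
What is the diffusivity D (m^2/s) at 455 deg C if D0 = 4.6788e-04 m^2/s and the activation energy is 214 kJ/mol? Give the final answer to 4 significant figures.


D = D0 * exp(-Qd / (R*T))
T = 728.15 K
D = 4.6788e-04 * exp(-214e3 / (8.314 * 728.15))
D = 2.08e-19 m^2/s


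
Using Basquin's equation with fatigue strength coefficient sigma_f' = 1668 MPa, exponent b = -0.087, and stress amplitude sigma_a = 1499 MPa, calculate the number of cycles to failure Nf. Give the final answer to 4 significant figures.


sigma_a = sigma_f' * (2*Nf)^b
2*Nf = (sigma_a / sigma_f')^(1/b)
2*Nf = (1499 / 1668)^(1/-0.087)
2*Nf = 3.41404
Nf = 1.707 cycles


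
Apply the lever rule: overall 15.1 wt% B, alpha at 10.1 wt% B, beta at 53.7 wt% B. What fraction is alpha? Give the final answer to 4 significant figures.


f_alpha = (C_beta - C0) / (C_beta - C_alpha)
f_alpha = (53.7 - 15.1) / (53.7 - 10.1)
f_alpha = 0.8853


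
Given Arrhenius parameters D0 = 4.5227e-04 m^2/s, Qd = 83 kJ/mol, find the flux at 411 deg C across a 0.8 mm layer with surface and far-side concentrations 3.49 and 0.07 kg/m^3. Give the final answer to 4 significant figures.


Step 1: D = D0 * exp(-Qd/(R*T))
T = 411 + 273.15 = 684.15 K
D = 4.5227e-04 * exp(-83e3 / (8.314 * 684.15)) = 2.08039e-10 m^2/s
Step 2: J = D * (C1 - C2) / dx
J = 2.08039e-10 * (3.49 - 0.07) / 8e-04
J = 8.894e-07 kg/(m^2*s)


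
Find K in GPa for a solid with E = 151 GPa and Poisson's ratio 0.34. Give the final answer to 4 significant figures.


K = E / (3*(1-2*nu))
K = 151 / (3*(1-2*0.34))
K = 157.3 GPa


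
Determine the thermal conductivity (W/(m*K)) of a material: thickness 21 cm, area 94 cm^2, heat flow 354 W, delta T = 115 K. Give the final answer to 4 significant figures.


k = Q*L / (A*dT)
L = 0.21 m, A = 9.4e-03 m^2
k = 354 * 0.21 / (9.4e-03 * 115)
k = 68.77 W/(m*K)


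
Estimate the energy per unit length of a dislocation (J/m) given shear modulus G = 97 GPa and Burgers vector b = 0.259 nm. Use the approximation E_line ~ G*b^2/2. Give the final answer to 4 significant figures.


E = G*b^2/2
b = 0.259 nm = 2.59e-10 m
G = 97 GPa = 9.7e+10 Pa
E = 0.5 * 9.7e+10 * (2.59e-10)^2
E = 3.253e-09 J/m


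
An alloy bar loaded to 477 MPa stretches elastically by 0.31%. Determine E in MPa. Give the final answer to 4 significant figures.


E = sigma / epsilon
epsilon = 0.31% = 3.1e-03
E = 477 / 3.1e-03
E = 153900 MPa


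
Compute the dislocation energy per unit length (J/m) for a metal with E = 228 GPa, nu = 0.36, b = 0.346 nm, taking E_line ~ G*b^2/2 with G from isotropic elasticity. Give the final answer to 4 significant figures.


Step 1: G = E / (2*(1+nu))
G = 228 / (2*(1+0.36)) = 83.8235 GPa = 8.38235e+10 Pa
Step 2: E_line = G*b^2/2
b = 0.346 nm = 3.46e-10 m
E_line = 0.5 * 8.38235e+10 * (3.46e-10)^2 = 5.018e-09 J/m


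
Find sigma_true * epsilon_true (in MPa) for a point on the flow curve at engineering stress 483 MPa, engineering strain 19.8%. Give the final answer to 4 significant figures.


sigma_true = sigma_eng * (1 + epsilon_eng)
sigma_true = 483 * (1 + 0.198) = 578.634 MPa
epsilon_true = ln(1 + epsilon_eng)
epsilon_true = ln(1 + 0.198) = 0.180653
sigma_true * epsilon_true = 578.634 * 0.180653 = 104.5 MPa


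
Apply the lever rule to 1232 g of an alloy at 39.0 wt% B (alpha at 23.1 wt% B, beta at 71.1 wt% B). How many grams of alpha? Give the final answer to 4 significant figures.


f_alpha = (C_beta - C0) / (C_beta - C_alpha)
f_alpha = (71.1 - 39.0) / (71.1 - 23.1) = 0.66875
m_alpha = f_alpha * m_total = 0.66875 * 1232 = 823.9 g


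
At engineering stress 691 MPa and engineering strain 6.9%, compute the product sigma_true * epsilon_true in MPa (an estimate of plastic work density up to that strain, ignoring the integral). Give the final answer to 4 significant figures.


sigma_true = sigma_eng * (1 + epsilon_eng)
sigma_true = 691 * (1 + 0.069) = 738.679 MPa
epsilon_true = ln(1 + epsilon_eng)
epsilon_true = ln(1 + 0.069) = 0.0667236
sigma_true * epsilon_true = 738.679 * 0.0667236 = 49.29 MPa


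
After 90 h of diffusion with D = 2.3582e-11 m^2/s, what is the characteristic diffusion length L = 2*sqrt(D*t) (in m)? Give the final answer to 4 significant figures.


t = 90 hr = 324000 s
Diffusion length = 2*sqrt(D*t)
= 2*sqrt(2.3582e-11 * 324000)
= 5.528e-03 m


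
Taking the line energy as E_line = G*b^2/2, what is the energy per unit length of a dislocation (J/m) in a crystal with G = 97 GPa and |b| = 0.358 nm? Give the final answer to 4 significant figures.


E = G*b^2/2
b = 0.358 nm = 3.58e-10 m
G = 97 GPa = 9.7e+10 Pa
E = 0.5 * 9.7e+10 * (3.58e-10)^2
E = 6.216e-09 J/m


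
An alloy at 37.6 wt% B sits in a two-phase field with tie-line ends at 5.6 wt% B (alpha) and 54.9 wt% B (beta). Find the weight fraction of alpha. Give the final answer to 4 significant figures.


f_alpha = (C_beta - C0) / (C_beta - C_alpha)
f_alpha = (54.9 - 37.6) / (54.9 - 5.6)
f_alpha = 0.3509


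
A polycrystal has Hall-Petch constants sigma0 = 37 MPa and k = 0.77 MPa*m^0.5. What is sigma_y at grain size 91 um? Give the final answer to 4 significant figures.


sigma_y = sigma0 + k / sqrt(d)
d = 91 um = 9.1e-05 m
sigma_y = 37 + 0.77 / sqrt(9.1e-05)
sigma_y = 117.7 MPa


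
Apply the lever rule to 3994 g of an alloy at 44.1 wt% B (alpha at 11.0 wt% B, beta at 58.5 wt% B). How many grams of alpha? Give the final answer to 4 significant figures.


f_alpha = (C_beta - C0) / (C_beta - C_alpha)
f_alpha = (58.5 - 44.1) / (58.5 - 11.0) = 0.303158
m_alpha = f_alpha * m_total = 0.303158 * 3994 = 1211 g


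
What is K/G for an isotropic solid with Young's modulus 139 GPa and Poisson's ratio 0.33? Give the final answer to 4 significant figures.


G = E / (2*(1+nu))
G = 139 / (2*(1+0.33)) = 52.2556 GPa
K = E / (3*(1-2*nu))
K = 139 / (3*(1-2*0.33)) = 136.275 GPa
K/G = 136.275 / 52.2556 = 2.608


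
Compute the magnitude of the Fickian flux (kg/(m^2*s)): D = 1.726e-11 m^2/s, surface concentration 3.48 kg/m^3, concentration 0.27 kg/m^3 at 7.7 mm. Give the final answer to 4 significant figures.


J = -D * (dC/dx) = D * (C1 - C2) / dx
J = 1.726e-11 * (3.48 - 0.27) / 7.7e-03
J = 7.195e-09 kg/(m^2*s)


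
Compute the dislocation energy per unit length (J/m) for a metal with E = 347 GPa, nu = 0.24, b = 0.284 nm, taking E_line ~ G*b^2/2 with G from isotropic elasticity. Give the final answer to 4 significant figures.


Step 1: G = E / (2*(1+nu))
G = 347 / (2*(1+0.24)) = 139.919 GPa = 1.39919e+11 Pa
Step 2: E_line = G*b^2/2
b = 0.284 nm = 2.84e-10 m
E_line = 0.5 * 1.39919e+11 * (2.84e-10)^2 = 5.643e-09 J/m


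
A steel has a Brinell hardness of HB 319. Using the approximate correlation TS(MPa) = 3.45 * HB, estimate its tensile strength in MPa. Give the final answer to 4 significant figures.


TS (MPa) = 3.45 * HB
TS = 3.45 * 319
TS = 1101 MPa


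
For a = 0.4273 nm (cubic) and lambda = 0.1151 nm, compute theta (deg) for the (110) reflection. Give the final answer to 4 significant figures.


d = a / sqrt(h^2+k^2+l^2)
d = 0.4273 / sqrt(2) = 0.302147 nm
lambda = 2*d*sin(theta)  =>  sin(theta) = lambda / (2*d)
sin(theta) = 0.1151 / (2 * 0.302147) = 0.19047
theta = 10.98 deg


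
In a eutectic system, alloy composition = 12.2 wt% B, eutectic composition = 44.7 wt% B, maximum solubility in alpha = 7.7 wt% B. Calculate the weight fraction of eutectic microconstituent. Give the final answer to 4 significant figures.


f_primary = (C_e - C0) / (C_e - C_alpha_max)
f_primary = (44.7 - 12.2) / (44.7 - 7.7)
f_primary = 0.878378
f_eutectic = 1 - 0.878378 = 0.1216


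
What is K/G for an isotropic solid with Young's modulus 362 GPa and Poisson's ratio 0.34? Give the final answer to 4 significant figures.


G = E / (2*(1+nu))
G = 362 / (2*(1+0.34)) = 135.075 GPa
K = E / (3*(1-2*nu))
K = 362 / (3*(1-2*0.34)) = 377.083 GPa
K/G = 377.083 / 135.075 = 2.792


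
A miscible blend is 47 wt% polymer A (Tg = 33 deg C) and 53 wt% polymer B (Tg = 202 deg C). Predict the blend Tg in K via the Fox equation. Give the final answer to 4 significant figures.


1/Tg = w1/Tg1 + w2/Tg2 (in Kelvin)
Tg1 = 306.15 K, Tg2 = 475.15 K
1/Tg = 0.47/306.15 + 0.53/475.15
Tg = 377.3 K


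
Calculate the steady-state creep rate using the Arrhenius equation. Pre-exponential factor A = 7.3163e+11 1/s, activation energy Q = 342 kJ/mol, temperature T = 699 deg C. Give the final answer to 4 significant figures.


rate = A * exp(-Q / (R*T))
T = 699 + 273.15 = 972.15 K
rate = 7.3163e+11 * exp(-342e3 / (8.314 * 972.15))
rate = 3.073e-07 1/s


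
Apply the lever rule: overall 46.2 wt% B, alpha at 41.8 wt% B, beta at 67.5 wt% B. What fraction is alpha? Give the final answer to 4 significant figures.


f_alpha = (C_beta - C0) / (C_beta - C_alpha)
f_alpha = (67.5 - 46.2) / (67.5 - 41.8)
f_alpha = 0.8288


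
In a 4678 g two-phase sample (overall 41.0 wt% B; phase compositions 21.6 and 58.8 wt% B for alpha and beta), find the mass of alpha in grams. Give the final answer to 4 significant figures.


f_alpha = (C_beta - C0) / (C_beta - C_alpha)
f_alpha = (58.8 - 41.0) / (58.8 - 21.6) = 0.478495
m_alpha = f_alpha * m_total = 0.478495 * 4678 = 2238 g


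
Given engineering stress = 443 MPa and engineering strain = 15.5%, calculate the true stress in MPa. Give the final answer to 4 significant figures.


sigma_true = sigma_eng * (1 + epsilon_eng)
sigma_true = 443 * (1 + 0.155)
sigma_true = 511.7 MPa


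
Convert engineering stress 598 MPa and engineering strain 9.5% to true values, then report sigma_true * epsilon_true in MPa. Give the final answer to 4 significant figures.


sigma_true = sigma_eng * (1 + epsilon_eng)
sigma_true = 598 * (1 + 0.095) = 654.81 MPa
epsilon_true = ln(1 + epsilon_eng)
epsilon_true = ln(1 + 0.095) = 0.0907544
sigma_true * epsilon_true = 654.81 * 0.0907544 = 59.43 MPa


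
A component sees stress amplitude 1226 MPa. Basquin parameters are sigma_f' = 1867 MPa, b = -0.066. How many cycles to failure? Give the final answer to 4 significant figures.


sigma_a = sigma_f' * (2*Nf)^b
2*Nf = (sigma_a / sigma_f')^(1/b)
2*Nf = (1226 / 1867)^(1/-0.066)
2*Nf = 585.44
Nf = 292.7 cycles


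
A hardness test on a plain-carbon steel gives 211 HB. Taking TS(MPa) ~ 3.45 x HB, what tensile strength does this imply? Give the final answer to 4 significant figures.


TS (MPa) = 3.45 * HB
TS = 3.45 * 211
TS = 728 MPa


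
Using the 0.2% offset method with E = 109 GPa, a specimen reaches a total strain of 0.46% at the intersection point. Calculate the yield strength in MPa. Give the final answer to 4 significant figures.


Offset strain = 0.002
Elastic strain at yield = total_strain - offset = 4.6e-03 - 0.002 = 2.6e-03
sigma_y = E * elastic_strain = 109000 * 2.6e-03
sigma_y = 283.4 MPa


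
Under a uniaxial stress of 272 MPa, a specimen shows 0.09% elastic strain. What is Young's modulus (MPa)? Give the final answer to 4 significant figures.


E = sigma / epsilon
epsilon = 0.09% = 9e-04
E = 272 / 9e-04
E = 302200 MPa


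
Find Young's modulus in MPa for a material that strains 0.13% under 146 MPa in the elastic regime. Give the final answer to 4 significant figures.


E = sigma / epsilon
epsilon = 0.13% = 1.3e-03
E = 146 / 1.3e-03
E = 112300 MPa


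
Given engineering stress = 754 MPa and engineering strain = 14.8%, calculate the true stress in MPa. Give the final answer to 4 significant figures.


sigma_true = sigma_eng * (1 + epsilon_eng)
sigma_true = 754 * (1 + 0.148)
sigma_true = 865.6 MPa


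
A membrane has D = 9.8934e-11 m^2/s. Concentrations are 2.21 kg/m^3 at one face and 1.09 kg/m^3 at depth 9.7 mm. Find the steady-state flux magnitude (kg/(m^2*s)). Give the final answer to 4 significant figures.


J = -D * (dC/dx) = D * (C1 - C2) / dx
J = 9.8934e-11 * (2.21 - 1.09) / 9.7e-03
J = 1.142e-08 kg/(m^2*s)


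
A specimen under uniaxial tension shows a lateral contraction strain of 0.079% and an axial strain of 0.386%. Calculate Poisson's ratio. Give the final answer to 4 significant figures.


nu = -epsilon_lat / epsilon_axial
Lateral strain is contraction (negative), so using magnitudes:
nu = 0.079 / 0.386
nu = 0.2047


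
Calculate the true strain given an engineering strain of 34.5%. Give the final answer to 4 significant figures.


epsilon_true = ln(1 + epsilon_eng)
epsilon_true = ln(1 + 0.345)
epsilon_true = 0.2964


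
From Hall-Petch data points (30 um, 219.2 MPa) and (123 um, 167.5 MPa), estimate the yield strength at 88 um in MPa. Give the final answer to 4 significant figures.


sigma_y = sigma0 + k / sqrt(d)
1/sqrt(d1) = 1/sqrt(3e-05) = 182.574;  1/sqrt(d2) = 90.167
k = (sigma1 - sigma2) / (1/sqrt(d1) - 1/sqrt(d2)) = (219.2 - 167.5) / (182.574 - 90.167) = 0.55948 MPa*m^0.5
sigma0 = sigma1 - k/sqrt(d1) = 219.2 - 0.55948*182.574 = 117.053 MPa
sigma_y(d3) = 117.053 + 0.55948 / sqrt(8.8e-05) = 176.7 MPa


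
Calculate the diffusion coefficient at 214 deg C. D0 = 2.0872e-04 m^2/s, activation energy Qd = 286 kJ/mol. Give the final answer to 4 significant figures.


D = D0 * exp(-Qd / (R*T))
T = 487.15 K
D = 2.0872e-04 * exp(-286e3 / (8.314 * 487.15))
D = 4.489e-35 m^2/s


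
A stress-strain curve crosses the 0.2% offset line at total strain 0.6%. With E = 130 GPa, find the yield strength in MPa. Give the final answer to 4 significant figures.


Offset strain = 0.002
Elastic strain at yield = total_strain - offset = 6e-03 - 0.002 = 4e-03
sigma_y = E * elastic_strain = 130000 * 4e-03
sigma_y = 520 MPa


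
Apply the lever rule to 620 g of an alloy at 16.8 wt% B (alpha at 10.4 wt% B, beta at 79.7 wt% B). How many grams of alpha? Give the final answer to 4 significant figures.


f_alpha = (C_beta - C0) / (C_beta - C_alpha)
f_alpha = (79.7 - 16.8) / (79.7 - 10.4) = 0.907648
m_alpha = f_alpha * m_total = 0.907648 * 620 = 562.7 g


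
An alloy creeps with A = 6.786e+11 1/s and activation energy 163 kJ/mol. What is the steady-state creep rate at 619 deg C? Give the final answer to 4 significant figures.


rate = A * exp(-Q / (R*T))
T = 619 + 273.15 = 892.15 K
rate = 6.786e+11 * exp(-163e3 / (8.314 * 892.15))
rate = 194 1/s


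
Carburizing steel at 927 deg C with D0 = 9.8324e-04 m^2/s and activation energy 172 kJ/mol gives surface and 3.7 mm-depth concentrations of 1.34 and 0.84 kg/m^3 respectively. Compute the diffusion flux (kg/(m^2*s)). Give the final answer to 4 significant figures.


Step 1: D = D0 * exp(-Qd/(R*T))
T = 927 + 273.15 = 1200.15 K
D = 9.8324e-04 * exp(-172e3 / (8.314 * 1200.15)) = 3.20893e-11 m^2/s
Step 2: J = D * (C1 - C2) / dx
J = 3.20893e-11 * (1.34 - 0.84) / 3.7e-03
J = 4.336e-09 kg/(m^2*s)


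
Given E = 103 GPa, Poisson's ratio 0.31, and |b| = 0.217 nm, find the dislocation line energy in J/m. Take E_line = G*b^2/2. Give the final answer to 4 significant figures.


Step 1: G = E / (2*(1+nu))
G = 103 / (2*(1+0.31)) = 39.313 GPa = 3.9313e+10 Pa
Step 2: E_line = G*b^2/2
b = 0.217 nm = 2.17e-10 m
E_line = 0.5 * 3.9313e+10 * (2.17e-10)^2 = 9.256e-10 J/m


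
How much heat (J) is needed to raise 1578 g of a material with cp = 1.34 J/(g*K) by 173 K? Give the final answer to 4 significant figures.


Q = m * cp * dT
Q = 1578 * 1.34 * 173
Q = 365800 J


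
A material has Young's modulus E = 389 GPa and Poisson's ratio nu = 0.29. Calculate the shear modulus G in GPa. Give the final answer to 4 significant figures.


G = E / (2*(1+nu))
G = 389 / (2*(1+0.29))
G = 150.8 GPa


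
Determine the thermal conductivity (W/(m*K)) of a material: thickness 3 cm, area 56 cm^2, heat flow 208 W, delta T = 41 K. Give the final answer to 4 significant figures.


k = Q*L / (A*dT)
L = 0.03 m, A = 5.6e-03 m^2
k = 208 * 0.03 / (5.6e-03 * 41)
k = 27.18 W/(m*K)


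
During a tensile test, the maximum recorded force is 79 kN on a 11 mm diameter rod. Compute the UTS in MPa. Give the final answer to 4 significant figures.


A0 = pi*(d/2)^2 = pi*(11/2)^2 = 95.0332 mm^2
UTS = F_max / A0 = 79*1000 / 95.0332
UTS = 831.3 MPa


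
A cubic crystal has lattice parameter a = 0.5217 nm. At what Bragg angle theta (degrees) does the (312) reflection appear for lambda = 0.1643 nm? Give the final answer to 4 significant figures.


d = a / sqrt(h^2+k^2+l^2)
d = 0.5217 / sqrt(14) = 0.13943 nm
lambda = 2*d*sin(theta)  =>  sin(theta) = lambda / (2*d)
sin(theta) = 0.1643 / (2 * 0.13943) = 0.589184
theta = 36.1 deg


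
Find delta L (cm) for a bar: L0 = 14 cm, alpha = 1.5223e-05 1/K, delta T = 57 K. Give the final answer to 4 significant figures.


dL = L0 * alpha * dT
dL = 14 * 1.5223e-05 * 57
dL = 0.01215 cm


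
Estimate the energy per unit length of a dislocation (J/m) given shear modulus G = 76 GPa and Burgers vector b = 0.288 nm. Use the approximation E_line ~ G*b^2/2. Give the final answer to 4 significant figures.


E = G*b^2/2
b = 0.288 nm = 2.88e-10 m
G = 76 GPa = 7.6e+10 Pa
E = 0.5 * 7.6e+10 * (2.88e-10)^2
E = 3.152e-09 J/m


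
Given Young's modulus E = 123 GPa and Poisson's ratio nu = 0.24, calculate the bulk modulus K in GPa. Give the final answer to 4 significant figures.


K = E / (3*(1-2*nu))
K = 123 / (3*(1-2*0.24))
K = 78.85 GPa


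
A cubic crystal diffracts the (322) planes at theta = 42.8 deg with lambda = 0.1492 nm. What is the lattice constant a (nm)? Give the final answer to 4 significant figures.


d = lambda / (2*sin(theta))
d = 0.1492 / (2*sin(42.8 deg))
d = 0.109796 nm
a = d * sqrt(h^2+k^2+l^2) = 0.109796 * sqrt(17)
a = 0.4527 nm


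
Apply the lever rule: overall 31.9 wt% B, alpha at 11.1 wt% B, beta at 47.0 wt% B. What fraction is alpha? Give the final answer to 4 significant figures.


f_alpha = (C_beta - C0) / (C_beta - C_alpha)
f_alpha = (47.0 - 31.9) / (47.0 - 11.1)
f_alpha = 0.4206


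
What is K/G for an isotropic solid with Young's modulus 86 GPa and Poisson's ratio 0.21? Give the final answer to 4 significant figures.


G = E / (2*(1+nu))
G = 86 / (2*(1+0.21)) = 35.5372 GPa
K = E / (3*(1-2*nu))
K = 86 / (3*(1-2*0.21)) = 49.4253 GPa
K/G = 49.4253 / 35.5372 = 1.391


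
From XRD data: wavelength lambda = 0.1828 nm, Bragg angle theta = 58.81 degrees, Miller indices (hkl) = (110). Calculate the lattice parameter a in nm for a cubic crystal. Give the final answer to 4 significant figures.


d = lambda / (2*sin(theta))
d = 0.1828 / (2*sin(58.81 deg))
d = 0.106844 nm
a = d * sqrt(h^2+k^2+l^2) = 0.106844 * sqrt(2)
a = 0.1511 nm


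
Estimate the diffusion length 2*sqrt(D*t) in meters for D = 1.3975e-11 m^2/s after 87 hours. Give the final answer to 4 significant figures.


t = 87 hr = 313200 s
Diffusion length = 2*sqrt(D*t)
= 2*sqrt(1.3975e-11 * 313200)
= 4.184e-03 m


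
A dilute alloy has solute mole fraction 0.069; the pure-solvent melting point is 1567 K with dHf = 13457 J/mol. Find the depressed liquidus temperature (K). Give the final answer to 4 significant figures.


dT = R*Tm^2*x / dHf
dT = 8.314 * 1567^2 * 0.069 / 13457
dT = 104.676 K
T_new = 1567 - 104.676 = 1462 K


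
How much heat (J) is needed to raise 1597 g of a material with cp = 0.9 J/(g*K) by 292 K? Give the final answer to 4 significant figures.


Q = m * cp * dT
Q = 1597 * 0.9 * 292
Q = 419700 J


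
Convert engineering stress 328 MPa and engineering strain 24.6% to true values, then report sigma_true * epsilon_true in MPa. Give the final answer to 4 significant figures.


sigma_true = sigma_eng * (1 + epsilon_eng)
sigma_true = 328 * (1 + 0.246) = 408.688 MPa
epsilon_true = ln(1 + epsilon_eng)
epsilon_true = ln(1 + 0.246) = 0.219938
sigma_true * epsilon_true = 408.688 * 0.219938 = 89.89 MPa


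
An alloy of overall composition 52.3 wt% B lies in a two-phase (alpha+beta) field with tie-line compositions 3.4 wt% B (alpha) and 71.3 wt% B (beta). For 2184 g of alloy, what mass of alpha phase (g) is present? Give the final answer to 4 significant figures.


f_alpha = (C_beta - C0) / (C_beta - C_alpha)
f_alpha = (71.3 - 52.3) / (71.3 - 3.4) = 0.279823
m_alpha = f_alpha * m_total = 0.279823 * 2184 = 611.1 g


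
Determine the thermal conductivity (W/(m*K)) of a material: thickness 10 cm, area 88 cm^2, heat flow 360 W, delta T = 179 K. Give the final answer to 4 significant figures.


k = Q*L / (A*dT)
L = 0.1 m, A = 8.8e-03 m^2
k = 360 * 0.1 / (8.8e-03 * 179)
k = 22.85 W/(m*K)


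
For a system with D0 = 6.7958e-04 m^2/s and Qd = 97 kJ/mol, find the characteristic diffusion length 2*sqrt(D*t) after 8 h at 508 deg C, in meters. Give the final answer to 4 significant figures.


Step 1: D = D0 * exp(-Qd/(R*T))
T = 781.15 K
D = 6.7958e-04 * exp(-97e3 / (8.314 * 781.15)) = 2.21678e-10 m^2/s
Step 2: L = 2*sqrt(D*t)
t = 8 h = 28800 s
L = 2*sqrt(2.21678e-10 * 28800) = 5.053e-03 m


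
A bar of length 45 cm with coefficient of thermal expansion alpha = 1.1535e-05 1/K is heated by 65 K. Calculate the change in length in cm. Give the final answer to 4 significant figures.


dL = L0 * alpha * dT
dL = 45 * 1.1535e-05 * 65
dL = 0.03374 cm


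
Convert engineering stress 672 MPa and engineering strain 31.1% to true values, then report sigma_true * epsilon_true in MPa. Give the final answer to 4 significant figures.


sigma_true = sigma_eng * (1 + epsilon_eng)
sigma_true = 672 * (1 + 0.311) = 880.992 MPa
epsilon_true = ln(1 + epsilon_eng)
epsilon_true = ln(1 + 0.311) = 0.27079
sigma_true * epsilon_true = 880.992 * 0.27079 = 238.6 MPa


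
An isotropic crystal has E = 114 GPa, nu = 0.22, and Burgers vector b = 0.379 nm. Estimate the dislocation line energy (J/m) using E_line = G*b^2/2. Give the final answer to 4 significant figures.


Step 1: G = E / (2*(1+nu))
G = 114 / (2*(1+0.22)) = 46.7213 GPa = 4.67213e+10 Pa
Step 2: E_line = G*b^2/2
b = 0.379 nm = 3.79e-10 m
E_line = 0.5 * 4.67213e+10 * (3.79e-10)^2 = 3.356e-09 J/m


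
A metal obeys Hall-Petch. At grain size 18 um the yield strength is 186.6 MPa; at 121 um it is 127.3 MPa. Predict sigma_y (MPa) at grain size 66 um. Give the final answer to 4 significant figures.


sigma_y = sigma0 + k / sqrt(d)
1/sqrt(d1) = 1/sqrt(1.8e-05) = 235.702;  1/sqrt(d2) = 90.9091
k = (sigma1 - sigma2) / (1/sqrt(d1) - 1/sqrt(d2)) = (186.6 - 127.3) / (235.702 - 90.9091) = 0.40955 MPa*m^0.5
sigma0 = sigma1 - k/sqrt(d1) = 186.6 - 0.40955*235.702 = 90.0682 MPa
sigma_y(d3) = 90.0682 + 0.40955 / sqrt(6.6e-05) = 140.5 MPa


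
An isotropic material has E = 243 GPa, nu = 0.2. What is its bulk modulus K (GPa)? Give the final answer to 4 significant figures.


K = E / (3*(1-2*nu))
K = 243 / (3*(1-2*0.2))
K = 135 GPa


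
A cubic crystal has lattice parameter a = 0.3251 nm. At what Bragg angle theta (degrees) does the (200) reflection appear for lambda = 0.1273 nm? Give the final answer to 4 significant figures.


d = a / sqrt(h^2+k^2+l^2)
d = 0.3251 / sqrt(4) = 0.16255 nm
lambda = 2*d*sin(theta)  =>  sin(theta) = lambda / (2*d)
sin(theta) = 0.1273 / (2 * 0.16255) = 0.391572
theta = 23.05 deg


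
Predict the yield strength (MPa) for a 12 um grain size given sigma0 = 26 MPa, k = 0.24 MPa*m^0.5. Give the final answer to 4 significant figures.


sigma_y = sigma0 + k / sqrt(d)
d = 12 um = 1.2e-05 m
sigma_y = 26 + 0.24 / sqrt(1.2e-05)
sigma_y = 95.28 MPa


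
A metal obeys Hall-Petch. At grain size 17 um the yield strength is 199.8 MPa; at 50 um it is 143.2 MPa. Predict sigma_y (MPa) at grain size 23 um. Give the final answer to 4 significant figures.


sigma_y = sigma0 + k / sqrt(d)
1/sqrt(d1) = 1/sqrt(1.7e-05) = 242.536;  1/sqrt(d2) = 141.421
k = (sigma1 - sigma2) / (1/sqrt(d1) - 1/sqrt(d2)) = (199.8 - 143.2) / (242.536 - 141.421) = 0.559763 MPa*m^0.5
sigma0 = sigma1 - k/sqrt(d1) = 199.8 - 0.559763*242.536 = 64.0376 MPa
sigma_y(d3) = 64.0376 + 0.559763 / sqrt(2.3e-05) = 180.8 MPa


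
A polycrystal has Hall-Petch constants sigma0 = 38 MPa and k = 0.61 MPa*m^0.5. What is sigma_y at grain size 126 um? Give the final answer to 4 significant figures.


sigma_y = sigma0 + k / sqrt(d)
d = 126 um = 1.26e-04 m
sigma_y = 38 + 0.61 / sqrt(1.26e-04)
sigma_y = 92.34 MPa


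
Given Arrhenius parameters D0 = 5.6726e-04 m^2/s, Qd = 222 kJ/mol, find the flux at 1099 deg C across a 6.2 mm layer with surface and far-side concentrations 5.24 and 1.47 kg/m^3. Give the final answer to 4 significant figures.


Step 1: D = D0 * exp(-Qd/(R*T))
T = 1099 + 273.15 = 1372.15 K
D = 5.6726e-04 * exp(-222e3 / (8.314 * 1372.15)) = 2.0065e-12 m^2/s
Step 2: J = D * (C1 - C2) / dx
J = 2.0065e-12 * (5.24 - 1.47) / 6.2e-03
J = 1.22e-09 kg/(m^2*s)


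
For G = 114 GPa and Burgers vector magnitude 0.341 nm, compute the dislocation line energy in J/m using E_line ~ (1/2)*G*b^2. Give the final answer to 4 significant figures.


E = G*b^2/2
b = 0.341 nm = 3.41e-10 m
G = 114 GPa = 1.14e+11 Pa
E = 0.5 * 1.14e+11 * (3.41e-10)^2
E = 6.628e-09 J/m


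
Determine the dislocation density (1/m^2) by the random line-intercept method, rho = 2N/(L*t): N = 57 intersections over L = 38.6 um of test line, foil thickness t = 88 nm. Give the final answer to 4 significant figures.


rho = 2N / (L * t)
L = 38.6 um = 3.86e-05 m, t = 88 nm = 8.8e-08 m
rho = 2 * 57 / (3.86e-05 * 8.8e-08)
rho = 3.356e+13 1/m^2


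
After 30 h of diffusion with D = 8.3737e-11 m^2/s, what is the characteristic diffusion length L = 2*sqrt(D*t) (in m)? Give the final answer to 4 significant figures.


t = 30 hr = 108000 s
Diffusion length = 2*sqrt(D*t)
= 2*sqrt(8.3737e-11 * 108000)
= 6.015e-03 m


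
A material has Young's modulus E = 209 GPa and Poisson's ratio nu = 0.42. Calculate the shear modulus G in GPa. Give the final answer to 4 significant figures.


G = E / (2*(1+nu))
G = 209 / (2*(1+0.42))
G = 73.59 GPa


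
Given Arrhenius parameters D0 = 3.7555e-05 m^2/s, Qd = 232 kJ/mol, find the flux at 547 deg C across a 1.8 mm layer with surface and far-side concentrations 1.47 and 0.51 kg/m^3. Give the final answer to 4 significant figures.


Step 1: D = D0 * exp(-Qd/(R*T))
T = 547 + 273.15 = 820.15 K
D = 3.7555e-05 * exp(-232e3 / (8.314 * 820.15)) = 6.28429e-20 m^2/s
Step 2: J = D * (C1 - C2) / dx
J = 6.28429e-20 * (1.47 - 0.51) / 1.8e-03
J = 3.352e-17 kg/(m^2*s)


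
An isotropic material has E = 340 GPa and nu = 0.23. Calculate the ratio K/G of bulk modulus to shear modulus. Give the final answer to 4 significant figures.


G = E / (2*(1+nu))
G = 340 / (2*(1+0.23)) = 138.211 GPa
K = E / (3*(1-2*nu))
K = 340 / (3*(1-2*0.23)) = 209.877 GPa
K/G = 209.877 / 138.211 = 1.519


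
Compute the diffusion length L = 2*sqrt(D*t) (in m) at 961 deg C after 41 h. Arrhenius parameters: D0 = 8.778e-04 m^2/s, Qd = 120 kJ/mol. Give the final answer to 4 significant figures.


Step 1: D = D0 * exp(-Qd/(R*T))
T = 1234.15 K
D = 8.778e-04 * exp(-120e3 / (8.314 * 1234.15)) = 7.31621e-09 m^2/s
Step 2: L = 2*sqrt(D*t)
t = 41 h = 147600 s
L = 2*sqrt(7.31621e-09 * 147600) = 0.06572 m


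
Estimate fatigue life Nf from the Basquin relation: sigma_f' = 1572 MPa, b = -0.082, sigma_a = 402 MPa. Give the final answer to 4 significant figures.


sigma_a = sigma_f' * (2*Nf)^b
2*Nf = (sigma_a / sigma_f')^(1/b)
2*Nf = (402 / 1572)^(1/-0.082)
2*Nf = 1.6683e+07
Nf = 8.342e+06 cycles


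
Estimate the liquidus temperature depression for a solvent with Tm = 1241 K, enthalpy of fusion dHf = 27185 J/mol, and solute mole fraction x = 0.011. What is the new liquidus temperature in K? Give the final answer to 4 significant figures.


dT = R*Tm^2*x / dHf
dT = 8.314 * 1241^2 * 0.011 / 27185
dT = 5.18104 K
T_new = 1241 - 5.18104 = 1236 K


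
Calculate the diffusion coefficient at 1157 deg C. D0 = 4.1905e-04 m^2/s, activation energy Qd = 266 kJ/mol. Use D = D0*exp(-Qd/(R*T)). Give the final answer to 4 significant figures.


D = D0 * exp(-Qd / (R*T))
T = 1430.15 K
D = 4.1905e-04 * exp(-266e3 / (8.314 * 1430.15))
D = 8.064e-14 m^2/s


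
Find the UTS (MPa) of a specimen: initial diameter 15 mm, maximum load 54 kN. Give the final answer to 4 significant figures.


A0 = pi*(d/2)^2 = pi*(15/2)^2 = 176.715 mm^2
UTS = F_max / A0 = 54*1000 / 176.715
UTS = 305.6 MPa


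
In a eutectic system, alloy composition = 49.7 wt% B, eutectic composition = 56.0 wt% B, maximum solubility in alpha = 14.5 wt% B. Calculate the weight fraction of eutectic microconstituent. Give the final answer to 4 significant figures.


f_primary = (C_e - C0) / (C_e - C_alpha_max)
f_primary = (56.0 - 49.7) / (56.0 - 14.5)
f_primary = 0.151807
f_eutectic = 1 - 0.151807 = 0.8482


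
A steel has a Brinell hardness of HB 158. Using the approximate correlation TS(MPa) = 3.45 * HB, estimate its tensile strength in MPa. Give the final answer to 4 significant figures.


TS (MPa) = 3.45 * HB
TS = 3.45 * 158
TS = 545.1 MPa


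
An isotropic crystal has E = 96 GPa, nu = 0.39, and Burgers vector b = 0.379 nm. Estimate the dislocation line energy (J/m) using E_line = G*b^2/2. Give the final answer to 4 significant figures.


Step 1: G = E / (2*(1+nu))
G = 96 / (2*(1+0.39)) = 34.5324 GPa = 3.45324e+10 Pa
Step 2: E_line = G*b^2/2
b = 0.379 nm = 3.79e-10 m
E_line = 0.5 * 3.45324e+10 * (3.79e-10)^2 = 2.48e-09 J/m


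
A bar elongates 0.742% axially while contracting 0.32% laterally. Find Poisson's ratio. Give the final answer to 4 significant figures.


nu = -epsilon_lat / epsilon_axial
Lateral strain is contraction (negative), so using magnitudes:
nu = 0.32 / 0.742
nu = 0.4313


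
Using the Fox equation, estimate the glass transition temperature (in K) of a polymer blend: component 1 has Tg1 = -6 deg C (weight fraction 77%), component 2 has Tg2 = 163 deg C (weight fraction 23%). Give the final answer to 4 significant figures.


1/Tg = w1/Tg1 + w2/Tg2 (in Kelvin)
Tg1 = 267.15 K, Tg2 = 436.15 K
1/Tg = 0.77/267.15 + 0.23/436.15
Tg = 293.3 K


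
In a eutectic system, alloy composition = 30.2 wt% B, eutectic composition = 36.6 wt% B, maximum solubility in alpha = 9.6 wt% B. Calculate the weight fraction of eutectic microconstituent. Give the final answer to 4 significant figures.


f_primary = (C_e - C0) / (C_e - C_alpha_max)
f_primary = (36.6 - 30.2) / (36.6 - 9.6)
f_primary = 0.237037
f_eutectic = 1 - 0.237037 = 0.763


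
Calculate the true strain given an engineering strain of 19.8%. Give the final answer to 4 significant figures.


epsilon_true = ln(1 + epsilon_eng)
epsilon_true = ln(1 + 0.198)
epsilon_true = 0.1807


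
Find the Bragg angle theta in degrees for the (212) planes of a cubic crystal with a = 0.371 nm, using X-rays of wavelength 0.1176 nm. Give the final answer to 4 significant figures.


d = a / sqrt(h^2+k^2+l^2)
d = 0.371 / sqrt(9) = 0.123667 nm
lambda = 2*d*sin(theta)  =>  sin(theta) = lambda / (2*d)
sin(theta) = 0.1176 / (2 * 0.123667) = 0.475472
theta = 28.39 deg


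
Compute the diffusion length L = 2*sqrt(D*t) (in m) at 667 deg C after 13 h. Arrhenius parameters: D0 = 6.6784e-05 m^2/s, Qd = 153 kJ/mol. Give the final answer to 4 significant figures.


Step 1: D = D0 * exp(-Qd/(R*T))
T = 940.15 K
D = 6.6784e-05 * exp(-153e3 / (8.314 * 940.15)) = 2.10718e-13 m^2/s
Step 2: L = 2*sqrt(D*t)
t = 13 h = 46800 s
L = 2*sqrt(2.10718e-13 * 46800) = 1.986e-04 m


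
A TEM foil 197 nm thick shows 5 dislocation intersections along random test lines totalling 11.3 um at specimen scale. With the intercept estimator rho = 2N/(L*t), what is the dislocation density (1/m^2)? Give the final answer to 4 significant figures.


rho = 2N / (L * t)
L = 11.3 um = 1.13e-05 m, t = 197 nm = 1.97e-07 m
rho = 2 * 5 / (1.13e-05 * 1.97e-07)
rho = 4.492e+12 1/m^2


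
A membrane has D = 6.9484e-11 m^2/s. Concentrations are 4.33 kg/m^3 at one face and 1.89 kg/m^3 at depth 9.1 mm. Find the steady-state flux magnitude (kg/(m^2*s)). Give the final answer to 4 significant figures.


J = -D * (dC/dx) = D * (C1 - C2) / dx
J = 6.9484e-11 * (4.33 - 1.89) / 9.1e-03
J = 1.863e-08 kg/(m^2*s)


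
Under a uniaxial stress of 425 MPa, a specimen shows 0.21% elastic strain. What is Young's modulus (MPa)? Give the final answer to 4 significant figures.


E = sigma / epsilon
epsilon = 0.21% = 2.1e-03
E = 425 / 2.1e-03
E = 202400 MPa


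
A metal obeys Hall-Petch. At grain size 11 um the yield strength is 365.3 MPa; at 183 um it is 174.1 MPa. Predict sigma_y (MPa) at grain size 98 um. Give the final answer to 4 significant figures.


sigma_y = sigma0 + k / sqrt(d)
1/sqrt(d1) = 1/sqrt(1.1e-05) = 301.511;  1/sqrt(d2) = 73.9221
k = (sigma1 - sigma2) / (1/sqrt(d1) - 1/sqrt(d2)) = (365.3 - 174.1) / (301.511 - 73.9221) = 0.84011 MPa*m^0.5
sigma0 = sigma1 - k/sqrt(d1) = 365.3 - 0.84011*301.511 = 111.997 MPa
sigma_y(d3) = 111.997 + 0.84011 / sqrt(9.8e-05) = 196.9 MPa


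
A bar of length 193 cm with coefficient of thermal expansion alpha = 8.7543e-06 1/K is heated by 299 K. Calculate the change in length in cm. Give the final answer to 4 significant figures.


dL = L0 * alpha * dT
dL = 193 * 8.7543e-06 * 299
dL = 0.5052 cm


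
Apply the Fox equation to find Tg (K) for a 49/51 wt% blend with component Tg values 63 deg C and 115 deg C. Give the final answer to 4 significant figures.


1/Tg = w1/Tg1 + w2/Tg2 (in Kelvin)
Tg1 = 336.15 K, Tg2 = 388.15 K
1/Tg = 0.49/336.15 + 0.51/388.15
Tg = 360.8 K


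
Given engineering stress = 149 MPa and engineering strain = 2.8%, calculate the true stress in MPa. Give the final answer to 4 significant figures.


sigma_true = sigma_eng * (1 + epsilon_eng)
sigma_true = 149 * (1 + 0.028)
sigma_true = 153.2 MPa


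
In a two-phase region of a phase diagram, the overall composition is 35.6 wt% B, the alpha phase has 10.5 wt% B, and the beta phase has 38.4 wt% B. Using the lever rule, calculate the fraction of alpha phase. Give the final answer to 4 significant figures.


f_alpha = (C_beta - C0) / (C_beta - C_alpha)
f_alpha = (38.4 - 35.6) / (38.4 - 10.5)
f_alpha = 0.1004


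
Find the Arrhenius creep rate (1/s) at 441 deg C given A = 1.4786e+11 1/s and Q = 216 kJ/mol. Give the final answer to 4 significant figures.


rate = A * exp(-Q / (R*T))
T = 441 + 273.15 = 714.15 K
rate = 1.4786e+11 * exp(-216e3 / (8.314 * 714.15))
rate = 2.347e-05 1/s


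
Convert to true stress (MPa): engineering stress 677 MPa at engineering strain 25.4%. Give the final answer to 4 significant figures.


sigma_true = sigma_eng * (1 + epsilon_eng)
sigma_true = 677 * (1 + 0.254)
sigma_true = 849 MPa


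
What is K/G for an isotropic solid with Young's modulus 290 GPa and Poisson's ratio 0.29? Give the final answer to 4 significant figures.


G = E / (2*(1+nu))
G = 290 / (2*(1+0.29)) = 112.403 GPa
K = E / (3*(1-2*nu))
K = 290 / (3*(1-2*0.29)) = 230.159 GPa
K/G = 230.159 / 112.403 = 2.048


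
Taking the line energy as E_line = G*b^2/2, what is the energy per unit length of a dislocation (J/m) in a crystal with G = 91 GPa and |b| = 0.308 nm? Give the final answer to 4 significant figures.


E = G*b^2/2
b = 0.308 nm = 3.08e-10 m
G = 91 GPa = 9.1e+10 Pa
E = 0.5 * 9.1e+10 * (3.08e-10)^2
E = 4.316e-09 J/m


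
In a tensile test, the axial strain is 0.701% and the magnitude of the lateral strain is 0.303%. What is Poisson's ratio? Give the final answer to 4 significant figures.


nu = -epsilon_lat / epsilon_axial
Lateral strain is contraction (negative), so using magnitudes:
nu = 0.303 / 0.701
nu = 0.4322


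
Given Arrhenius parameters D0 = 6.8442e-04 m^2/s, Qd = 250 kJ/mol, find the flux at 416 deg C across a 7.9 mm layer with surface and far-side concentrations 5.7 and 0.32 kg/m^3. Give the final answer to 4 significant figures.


Step 1: D = D0 * exp(-Qd/(R*T))
T = 416 + 273.15 = 689.15 K
D = 6.8442e-04 * exp(-250e3 / (8.314 * 689.15)) = 7.68601e-23 m^2/s
Step 2: J = D * (C1 - C2) / dx
J = 7.68601e-23 * (5.7 - 0.32) / 7.9e-03
J = 5.234e-20 kg/(m^2*s)


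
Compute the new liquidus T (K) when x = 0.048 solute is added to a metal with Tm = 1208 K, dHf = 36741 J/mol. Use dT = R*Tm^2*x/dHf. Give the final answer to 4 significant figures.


dT = R*Tm^2*x / dHf
dT = 8.314 * 1208^2 * 0.048 / 36741
dT = 15.8502 K
T_new = 1208 - 15.8502 = 1192 K


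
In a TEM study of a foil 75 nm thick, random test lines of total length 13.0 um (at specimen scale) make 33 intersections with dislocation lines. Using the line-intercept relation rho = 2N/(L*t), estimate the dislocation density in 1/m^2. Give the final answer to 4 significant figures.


rho = 2N / (L * t)
L = 13.0 um = 1.3e-05 m, t = 75 nm = 7.5e-08 m
rho = 2 * 33 / (1.3e-05 * 7.5e-08)
rho = 6.769e+13 1/m^2


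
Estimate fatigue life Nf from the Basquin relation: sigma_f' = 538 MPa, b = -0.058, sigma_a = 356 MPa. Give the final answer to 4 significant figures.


sigma_a = sigma_f' * (2*Nf)^b
2*Nf = (sigma_a / sigma_f')^(1/b)
2*Nf = (356 / 538)^(1/-0.058)
2*Nf = 1235.76
Nf = 617.9 cycles


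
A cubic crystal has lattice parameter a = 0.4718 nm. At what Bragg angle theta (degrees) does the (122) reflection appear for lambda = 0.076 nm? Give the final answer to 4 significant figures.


d = a / sqrt(h^2+k^2+l^2)
d = 0.4718 / sqrt(9) = 0.157267 nm
lambda = 2*d*sin(theta)  =>  sin(theta) = lambda / (2*d)
sin(theta) = 0.076 / (2 * 0.157267) = 0.241628
theta = 13.98 deg


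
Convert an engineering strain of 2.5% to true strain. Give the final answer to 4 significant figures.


epsilon_true = ln(1 + epsilon_eng)
epsilon_true = ln(1 + 0.025)
epsilon_true = 0.02469


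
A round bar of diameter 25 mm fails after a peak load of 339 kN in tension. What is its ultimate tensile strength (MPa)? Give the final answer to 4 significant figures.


A0 = pi*(d/2)^2 = pi*(25/2)^2 = 490.874 mm^2
UTS = F_max / A0 = 339*1000 / 490.874
UTS = 690.6 MPa


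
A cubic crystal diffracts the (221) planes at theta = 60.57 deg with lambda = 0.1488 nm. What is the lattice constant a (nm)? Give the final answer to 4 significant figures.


d = lambda / (2*sin(theta))
d = 0.1488 / (2*sin(60.57 deg))
d = 0.0854233 nm
a = d * sqrt(h^2+k^2+l^2) = 0.0854233 * sqrt(9)
a = 0.2563 nm


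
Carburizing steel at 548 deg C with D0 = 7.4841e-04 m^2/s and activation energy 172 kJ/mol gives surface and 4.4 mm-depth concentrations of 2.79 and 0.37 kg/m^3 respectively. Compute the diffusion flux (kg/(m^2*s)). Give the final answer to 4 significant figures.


Step 1: D = D0 * exp(-Qd/(R*T))
T = 548 + 273.15 = 821.15 K
D = 7.4841e-04 * exp(-172e3 / (8.314 * 821.15)) = 8.56159e-15 m^2/s
Step 2: J = D * (C1 - C2) / dx
J = 8.56159e-15 * (2.79 - 0.37) / 4.4e-03
J = 4.709e-12 kg/(m^2*s)


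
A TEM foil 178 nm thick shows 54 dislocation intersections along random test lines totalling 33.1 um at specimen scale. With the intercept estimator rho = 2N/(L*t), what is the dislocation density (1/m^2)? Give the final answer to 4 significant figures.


rho = 2N / (L * t)
L = 33.1 um = 3.31e-05 m, t = 178 nm = 1.78e-07 m
rho = 2 * 54 / (3.31e-05 * 1.78e-07)
rho = 1.833e+13 1/m^2


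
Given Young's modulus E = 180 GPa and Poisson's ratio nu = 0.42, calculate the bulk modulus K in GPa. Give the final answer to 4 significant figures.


K = E / (3*(1-2*nu))
K = 180 / (3*(1-2*0.42))
K = 375 GPa


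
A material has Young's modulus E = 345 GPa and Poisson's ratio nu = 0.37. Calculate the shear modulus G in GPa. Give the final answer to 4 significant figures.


G = E / (2*(1+nu))
G = 345 / (2*(1+0.37))
G = 125.9 GPa
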